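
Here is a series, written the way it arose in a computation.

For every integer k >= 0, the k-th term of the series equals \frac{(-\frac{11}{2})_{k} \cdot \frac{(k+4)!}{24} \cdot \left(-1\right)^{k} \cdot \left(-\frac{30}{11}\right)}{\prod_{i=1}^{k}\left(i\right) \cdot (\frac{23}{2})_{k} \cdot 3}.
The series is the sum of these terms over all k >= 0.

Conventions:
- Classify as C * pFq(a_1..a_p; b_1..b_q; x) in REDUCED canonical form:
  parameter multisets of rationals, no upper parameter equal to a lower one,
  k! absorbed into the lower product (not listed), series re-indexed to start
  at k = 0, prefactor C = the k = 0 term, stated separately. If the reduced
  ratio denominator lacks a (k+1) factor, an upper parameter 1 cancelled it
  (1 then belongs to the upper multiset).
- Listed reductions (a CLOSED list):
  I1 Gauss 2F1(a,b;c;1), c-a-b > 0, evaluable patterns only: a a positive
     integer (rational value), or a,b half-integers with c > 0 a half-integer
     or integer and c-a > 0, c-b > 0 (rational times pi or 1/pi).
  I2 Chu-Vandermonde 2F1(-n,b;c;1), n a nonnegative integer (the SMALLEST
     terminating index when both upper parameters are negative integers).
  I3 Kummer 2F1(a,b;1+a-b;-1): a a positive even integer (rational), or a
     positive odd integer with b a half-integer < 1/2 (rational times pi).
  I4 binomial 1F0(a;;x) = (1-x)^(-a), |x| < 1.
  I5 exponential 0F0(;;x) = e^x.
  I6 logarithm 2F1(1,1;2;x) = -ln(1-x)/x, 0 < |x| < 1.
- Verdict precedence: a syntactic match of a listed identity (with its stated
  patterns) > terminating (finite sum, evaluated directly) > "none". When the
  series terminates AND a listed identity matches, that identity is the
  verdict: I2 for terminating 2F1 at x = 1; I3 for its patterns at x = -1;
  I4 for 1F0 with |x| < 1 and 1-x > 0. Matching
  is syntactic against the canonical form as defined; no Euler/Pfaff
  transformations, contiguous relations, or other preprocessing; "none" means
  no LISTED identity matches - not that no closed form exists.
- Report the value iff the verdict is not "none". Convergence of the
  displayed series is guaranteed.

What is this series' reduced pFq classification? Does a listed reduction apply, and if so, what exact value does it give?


Classification (C = -\frac{10}{11}): 2F1 with upper {-\frac{11}{2}, 5}, lower {\frac{23}{2}}, argument x = -1. Verdict: this is Kummer (I3) (x = -1; c = \frac{23}{2} equals 1+a-b for upper {-\frac{11}{2}, 5}: listed pattern). Hence: \left(-\frac{19840275}{8388608}\right) \cdot \pi.

Structural cue: x = -1 and the constant factors (C = -10/11) combine into one prefactor.
Consecutive-term ratio: r(k) = -1 * (k-\frac{11}{2}) (k+5) / [(k+\frac{23}{2}) (k+1)] ; factor over Q: parameters, x = -1, and C = -\frac{10}{11}.


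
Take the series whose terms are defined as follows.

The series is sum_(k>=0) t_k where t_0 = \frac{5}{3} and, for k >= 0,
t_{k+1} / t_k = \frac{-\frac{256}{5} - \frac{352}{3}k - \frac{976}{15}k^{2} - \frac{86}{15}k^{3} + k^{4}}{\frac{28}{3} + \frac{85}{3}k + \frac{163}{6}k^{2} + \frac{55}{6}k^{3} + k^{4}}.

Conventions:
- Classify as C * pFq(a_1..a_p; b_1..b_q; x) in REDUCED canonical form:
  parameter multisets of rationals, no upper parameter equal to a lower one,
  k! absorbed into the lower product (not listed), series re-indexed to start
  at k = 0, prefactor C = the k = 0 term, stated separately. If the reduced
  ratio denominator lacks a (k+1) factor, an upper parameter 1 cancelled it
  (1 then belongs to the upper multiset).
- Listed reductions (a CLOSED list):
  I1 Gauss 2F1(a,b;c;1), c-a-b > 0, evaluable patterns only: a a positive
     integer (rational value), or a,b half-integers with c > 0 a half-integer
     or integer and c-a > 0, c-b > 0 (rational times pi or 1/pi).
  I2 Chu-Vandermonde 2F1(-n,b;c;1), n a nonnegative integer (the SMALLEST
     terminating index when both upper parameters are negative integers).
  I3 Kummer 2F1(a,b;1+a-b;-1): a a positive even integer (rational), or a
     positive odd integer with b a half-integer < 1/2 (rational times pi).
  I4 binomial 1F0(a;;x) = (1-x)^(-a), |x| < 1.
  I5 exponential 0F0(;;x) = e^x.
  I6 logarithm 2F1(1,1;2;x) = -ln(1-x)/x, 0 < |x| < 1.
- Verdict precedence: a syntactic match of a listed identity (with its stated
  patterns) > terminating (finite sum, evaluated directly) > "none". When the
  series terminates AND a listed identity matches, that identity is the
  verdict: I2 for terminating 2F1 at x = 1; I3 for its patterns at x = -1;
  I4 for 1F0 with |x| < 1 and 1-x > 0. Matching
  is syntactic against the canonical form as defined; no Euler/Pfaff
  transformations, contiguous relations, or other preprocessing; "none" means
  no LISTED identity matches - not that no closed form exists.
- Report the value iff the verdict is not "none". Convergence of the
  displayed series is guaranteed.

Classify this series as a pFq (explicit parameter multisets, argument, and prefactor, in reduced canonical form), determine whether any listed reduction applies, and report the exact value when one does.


This is \frac{5}{3} * 2F1(-12, \frac{8}{5}; \frac{7}{2}; 1) in reduced canonical form. Verdict: the Chu-Vandermonde identity I2 matches (terminating 2F1 at x = 1 with n = 12, b = 8/5, c = \frac{7}{2}). Its exact value is \frac{13610124661}{164794921875}.

Structural cue: with t_0 = \frac{5}{3}, the parameter 4 appears in both the upper and lower lists and cancels (alongside the other common factor).
Ratio: r(k) = 1 * (k-12) (k+\frac{8}{5}) / [(k+\frac{7}{2}) (k+1)] - poly over poly, x = 1 from leading terms; C = \frac{5}{3} at k = 0.


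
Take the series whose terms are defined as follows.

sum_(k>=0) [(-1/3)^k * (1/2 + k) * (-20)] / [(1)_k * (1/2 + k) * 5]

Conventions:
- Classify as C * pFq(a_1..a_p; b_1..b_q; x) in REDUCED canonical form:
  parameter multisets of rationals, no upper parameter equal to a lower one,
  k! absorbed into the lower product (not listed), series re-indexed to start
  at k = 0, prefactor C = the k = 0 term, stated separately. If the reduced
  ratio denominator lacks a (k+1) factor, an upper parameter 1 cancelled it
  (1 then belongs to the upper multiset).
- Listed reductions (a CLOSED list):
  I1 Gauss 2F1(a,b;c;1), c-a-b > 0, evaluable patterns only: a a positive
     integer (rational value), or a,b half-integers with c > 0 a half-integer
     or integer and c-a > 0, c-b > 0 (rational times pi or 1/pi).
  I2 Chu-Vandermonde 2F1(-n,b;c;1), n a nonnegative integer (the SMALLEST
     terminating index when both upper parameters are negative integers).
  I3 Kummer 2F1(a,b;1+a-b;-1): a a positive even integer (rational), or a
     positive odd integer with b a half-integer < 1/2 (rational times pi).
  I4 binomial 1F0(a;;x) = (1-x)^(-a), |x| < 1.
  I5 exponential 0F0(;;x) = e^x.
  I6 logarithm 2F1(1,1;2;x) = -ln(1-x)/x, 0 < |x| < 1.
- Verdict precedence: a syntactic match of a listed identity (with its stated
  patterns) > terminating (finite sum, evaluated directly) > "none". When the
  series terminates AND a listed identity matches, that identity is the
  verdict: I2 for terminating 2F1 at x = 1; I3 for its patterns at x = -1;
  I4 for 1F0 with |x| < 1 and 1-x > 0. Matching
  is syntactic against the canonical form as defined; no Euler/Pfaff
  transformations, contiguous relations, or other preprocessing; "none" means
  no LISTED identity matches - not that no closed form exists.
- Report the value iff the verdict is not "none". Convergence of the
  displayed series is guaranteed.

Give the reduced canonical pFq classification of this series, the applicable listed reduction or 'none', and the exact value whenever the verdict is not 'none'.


At argument -1/3: a 0F0 with upper {-}, lower {-}, scaled by C = -4. Verdict: the I5 exponential reduction matches (the 0F0 exponential series at x = -1/3). Its exact value is (-4) * e^(-1/3).

Key step: with t_0 = -4, (1)_k (C = -4, x = -1/3) is k! itself.
Consecutive-term ratio: r(k) = (-1/3) * 1 / [(k+1)] ; factor over Q: parameters, x = (-1/3), and C = -4.


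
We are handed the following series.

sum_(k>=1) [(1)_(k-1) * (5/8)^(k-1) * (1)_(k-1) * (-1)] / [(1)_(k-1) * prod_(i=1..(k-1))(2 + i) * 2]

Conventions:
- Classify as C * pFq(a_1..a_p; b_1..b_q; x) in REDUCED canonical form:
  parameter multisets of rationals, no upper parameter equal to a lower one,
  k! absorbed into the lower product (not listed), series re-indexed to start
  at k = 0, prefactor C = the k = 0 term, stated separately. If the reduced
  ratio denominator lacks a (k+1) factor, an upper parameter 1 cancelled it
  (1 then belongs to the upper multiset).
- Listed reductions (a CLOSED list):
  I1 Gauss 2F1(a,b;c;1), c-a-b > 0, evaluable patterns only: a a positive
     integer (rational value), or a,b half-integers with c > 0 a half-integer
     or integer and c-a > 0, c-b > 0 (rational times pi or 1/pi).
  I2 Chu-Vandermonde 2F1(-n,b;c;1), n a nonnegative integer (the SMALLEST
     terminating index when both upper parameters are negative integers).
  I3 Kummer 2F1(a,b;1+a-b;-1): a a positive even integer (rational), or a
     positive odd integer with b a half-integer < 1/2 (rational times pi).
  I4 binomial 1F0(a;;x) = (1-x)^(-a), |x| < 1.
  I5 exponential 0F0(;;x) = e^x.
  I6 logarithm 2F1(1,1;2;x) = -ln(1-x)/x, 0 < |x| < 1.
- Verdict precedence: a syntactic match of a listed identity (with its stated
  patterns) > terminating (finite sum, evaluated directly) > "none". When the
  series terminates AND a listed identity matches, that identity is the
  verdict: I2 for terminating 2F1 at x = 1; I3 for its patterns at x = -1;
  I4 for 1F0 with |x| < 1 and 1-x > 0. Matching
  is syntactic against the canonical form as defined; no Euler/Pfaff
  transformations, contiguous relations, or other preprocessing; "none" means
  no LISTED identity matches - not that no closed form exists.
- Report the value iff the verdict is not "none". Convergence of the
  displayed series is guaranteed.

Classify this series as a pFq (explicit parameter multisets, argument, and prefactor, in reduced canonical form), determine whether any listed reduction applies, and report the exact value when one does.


Prefactor -1/2, argument 5/8: 2F1 with upper {1, 1} over lower {3}. Verdict: none. Every listed pattern misses the 2F1 form at 5/8, upper {1, 1}.

Key observation: t_0 = -1/2 here, and the constant factors (prefactor -1/2) combine into one prefactor.
Term ratio: r(k) = (5/8) * (k+1) (k+1) / [(k+3) (k+1)] ; factor over Q: parameters, x = (5/8), and C = -1/2.


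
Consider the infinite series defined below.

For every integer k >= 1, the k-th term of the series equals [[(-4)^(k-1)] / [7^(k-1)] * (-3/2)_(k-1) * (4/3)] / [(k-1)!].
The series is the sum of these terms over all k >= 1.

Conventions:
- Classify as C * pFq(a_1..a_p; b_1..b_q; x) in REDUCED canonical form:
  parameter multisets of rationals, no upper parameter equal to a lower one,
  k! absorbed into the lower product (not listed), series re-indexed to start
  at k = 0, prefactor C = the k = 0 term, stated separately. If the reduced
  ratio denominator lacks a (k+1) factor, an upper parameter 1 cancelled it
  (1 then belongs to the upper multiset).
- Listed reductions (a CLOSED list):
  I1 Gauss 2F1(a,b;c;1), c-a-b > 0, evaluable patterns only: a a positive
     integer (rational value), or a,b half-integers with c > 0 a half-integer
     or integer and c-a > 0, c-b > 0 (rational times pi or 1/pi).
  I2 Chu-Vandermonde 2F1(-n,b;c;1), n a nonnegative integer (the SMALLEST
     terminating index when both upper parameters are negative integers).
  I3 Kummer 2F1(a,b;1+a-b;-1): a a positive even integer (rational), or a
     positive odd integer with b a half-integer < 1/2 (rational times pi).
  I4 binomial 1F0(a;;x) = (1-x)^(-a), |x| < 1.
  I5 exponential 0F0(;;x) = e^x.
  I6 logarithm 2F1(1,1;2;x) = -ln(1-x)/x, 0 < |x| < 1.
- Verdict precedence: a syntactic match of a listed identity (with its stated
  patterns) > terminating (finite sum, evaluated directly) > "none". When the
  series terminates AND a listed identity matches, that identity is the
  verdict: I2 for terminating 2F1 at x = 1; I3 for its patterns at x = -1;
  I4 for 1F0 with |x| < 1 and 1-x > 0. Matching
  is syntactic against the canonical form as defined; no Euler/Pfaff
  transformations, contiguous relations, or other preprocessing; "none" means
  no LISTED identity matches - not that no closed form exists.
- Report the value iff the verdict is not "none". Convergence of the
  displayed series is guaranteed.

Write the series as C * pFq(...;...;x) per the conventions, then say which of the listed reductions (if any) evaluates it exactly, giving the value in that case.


At argument -4/7: a 1F0 with upper {-3/2}, lower {-}, scaled by C = 4/3. Verdict: the I4 binomial reduction applies (the 1F0 binomial series: exponent 3/2, x = -4/7). Its exact value is (4/3) * (11/7)^(3/2).

Key step: x = (-4/7) and the two geometric factors (C = 4/3, x = -4/7) combine into one argument.
Ratio: r(k) = (-4/7) * (k-3/2) / [(k+1)] - poly over poly, x = (-4/7) from leading terms; C = 4/3 at k = 0.


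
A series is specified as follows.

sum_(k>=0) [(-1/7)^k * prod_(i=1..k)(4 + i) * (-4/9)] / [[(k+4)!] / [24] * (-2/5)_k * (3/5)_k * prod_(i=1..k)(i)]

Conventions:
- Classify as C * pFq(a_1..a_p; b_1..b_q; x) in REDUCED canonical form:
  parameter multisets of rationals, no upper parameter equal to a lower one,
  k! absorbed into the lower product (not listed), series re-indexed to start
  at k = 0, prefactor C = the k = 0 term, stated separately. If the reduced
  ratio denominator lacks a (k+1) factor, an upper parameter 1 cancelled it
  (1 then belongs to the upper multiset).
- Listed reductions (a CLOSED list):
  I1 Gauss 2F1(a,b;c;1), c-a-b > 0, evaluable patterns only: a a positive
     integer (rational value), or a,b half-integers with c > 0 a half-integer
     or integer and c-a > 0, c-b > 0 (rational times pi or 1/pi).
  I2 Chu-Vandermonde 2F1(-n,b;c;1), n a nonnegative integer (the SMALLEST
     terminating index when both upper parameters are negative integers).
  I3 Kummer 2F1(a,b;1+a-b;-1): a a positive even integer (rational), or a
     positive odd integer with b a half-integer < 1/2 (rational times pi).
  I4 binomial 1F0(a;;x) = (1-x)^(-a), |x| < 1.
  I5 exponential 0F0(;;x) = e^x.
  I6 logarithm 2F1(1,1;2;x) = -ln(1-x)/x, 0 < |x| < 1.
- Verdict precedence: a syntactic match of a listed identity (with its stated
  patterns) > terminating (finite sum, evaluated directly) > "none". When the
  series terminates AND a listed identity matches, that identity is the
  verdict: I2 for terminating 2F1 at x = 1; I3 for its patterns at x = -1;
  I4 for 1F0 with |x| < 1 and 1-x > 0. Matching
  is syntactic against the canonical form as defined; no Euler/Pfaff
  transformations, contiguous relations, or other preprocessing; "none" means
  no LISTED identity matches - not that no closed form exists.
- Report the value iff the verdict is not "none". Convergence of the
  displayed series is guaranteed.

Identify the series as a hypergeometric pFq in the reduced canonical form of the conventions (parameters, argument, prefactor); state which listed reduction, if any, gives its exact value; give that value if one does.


The series (x = -1/7) is 0F2: upper {-}, lower {-2/5, 3/5}, prefactor -4/9. Verdict: none here - no I1-I6 shape fits x = -1/7 with lower {-2/5, 3/5}.

The tell: t_0 being -4/9, the running product (prefactor -4/9) telescopes to a rising factorial.
Ratio: r(k) = (-1/7) * 1 / [(k-2/5) (k+3/5) (k+1)] - rational in k, leading ratio (-1/7); with t_0 = -4/9, classification follows.


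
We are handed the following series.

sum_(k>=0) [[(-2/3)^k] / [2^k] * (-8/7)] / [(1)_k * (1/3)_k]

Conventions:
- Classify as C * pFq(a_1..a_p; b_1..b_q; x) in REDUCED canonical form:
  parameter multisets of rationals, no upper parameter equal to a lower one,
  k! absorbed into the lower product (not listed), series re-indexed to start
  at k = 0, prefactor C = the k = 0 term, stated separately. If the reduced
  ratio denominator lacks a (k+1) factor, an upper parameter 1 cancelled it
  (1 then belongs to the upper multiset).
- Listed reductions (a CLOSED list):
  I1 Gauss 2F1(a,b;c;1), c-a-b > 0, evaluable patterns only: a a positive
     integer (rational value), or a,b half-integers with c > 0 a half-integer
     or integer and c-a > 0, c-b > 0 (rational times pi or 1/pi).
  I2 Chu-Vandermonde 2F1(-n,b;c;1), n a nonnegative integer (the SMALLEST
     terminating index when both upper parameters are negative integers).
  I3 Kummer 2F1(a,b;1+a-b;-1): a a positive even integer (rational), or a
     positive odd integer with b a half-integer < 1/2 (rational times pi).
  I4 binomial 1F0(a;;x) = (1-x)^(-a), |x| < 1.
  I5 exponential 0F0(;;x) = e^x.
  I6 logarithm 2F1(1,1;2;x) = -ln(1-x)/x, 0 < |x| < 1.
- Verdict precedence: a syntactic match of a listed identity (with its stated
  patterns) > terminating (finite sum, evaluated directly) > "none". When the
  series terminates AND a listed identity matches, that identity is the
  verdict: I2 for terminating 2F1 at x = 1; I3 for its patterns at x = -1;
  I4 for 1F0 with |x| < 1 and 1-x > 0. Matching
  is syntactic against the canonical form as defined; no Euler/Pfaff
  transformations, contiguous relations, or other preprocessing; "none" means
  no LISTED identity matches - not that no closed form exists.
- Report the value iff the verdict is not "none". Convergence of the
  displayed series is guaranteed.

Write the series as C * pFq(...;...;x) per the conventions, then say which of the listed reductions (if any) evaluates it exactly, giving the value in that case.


Key step: t_0 being -8/7, (1)_k (C = -8/7) is k! itself.
Step ratio: r(k) = (-1/3) * 1 / [(k+1/3) (k+1)] - rational in k. x = (-1/3); t_0 = -8/7; negate the roots.

Classification (C = -8/7): 0F1 with upper {-}, lower {1/3}, argument x = -1/3. Verdict: none (x = -1/3): each listed identity misses the multisets {-} ; {1/3}.


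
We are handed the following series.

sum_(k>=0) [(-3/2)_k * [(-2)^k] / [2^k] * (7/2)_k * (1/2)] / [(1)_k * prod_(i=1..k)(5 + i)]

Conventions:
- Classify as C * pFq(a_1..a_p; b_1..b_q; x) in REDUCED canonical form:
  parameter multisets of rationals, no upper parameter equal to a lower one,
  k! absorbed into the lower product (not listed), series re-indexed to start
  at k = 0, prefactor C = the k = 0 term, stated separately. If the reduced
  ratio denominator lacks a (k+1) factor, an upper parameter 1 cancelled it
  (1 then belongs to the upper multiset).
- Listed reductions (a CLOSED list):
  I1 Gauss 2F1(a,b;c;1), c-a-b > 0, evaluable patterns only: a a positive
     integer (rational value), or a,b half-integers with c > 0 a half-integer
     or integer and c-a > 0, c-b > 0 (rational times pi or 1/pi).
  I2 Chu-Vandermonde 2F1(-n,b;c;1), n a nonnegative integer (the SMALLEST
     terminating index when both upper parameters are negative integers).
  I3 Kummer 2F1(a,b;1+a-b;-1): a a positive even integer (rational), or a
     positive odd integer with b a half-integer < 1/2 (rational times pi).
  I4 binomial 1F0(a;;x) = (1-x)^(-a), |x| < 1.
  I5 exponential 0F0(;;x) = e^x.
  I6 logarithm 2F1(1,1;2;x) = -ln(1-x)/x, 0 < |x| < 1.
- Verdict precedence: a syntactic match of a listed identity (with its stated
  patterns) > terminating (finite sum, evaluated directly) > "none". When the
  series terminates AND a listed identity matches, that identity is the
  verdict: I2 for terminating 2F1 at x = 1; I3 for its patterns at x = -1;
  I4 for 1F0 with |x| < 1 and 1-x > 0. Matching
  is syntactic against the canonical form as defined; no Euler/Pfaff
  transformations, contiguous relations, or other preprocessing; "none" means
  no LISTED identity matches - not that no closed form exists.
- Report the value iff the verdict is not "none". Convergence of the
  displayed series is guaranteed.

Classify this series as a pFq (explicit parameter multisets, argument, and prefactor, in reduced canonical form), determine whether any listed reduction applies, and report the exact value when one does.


With C = 1/2: the canonical form is 2F1(-3/2, 7/2; 6; -1). Verdict: none. Every listed pattern misses the 2F1 form at -1, upper {-3/2, 7/2}.

Key observation: x = (-1) and (1)_k (C = 1/2) is k! itself.
Step ratio: r(k) = (-1) * (k-3/2) (k+7/2) / [(k+6) (k+1)] - poly over poly, x = (-1) from leading terms; C = 1/2 at k = 0.


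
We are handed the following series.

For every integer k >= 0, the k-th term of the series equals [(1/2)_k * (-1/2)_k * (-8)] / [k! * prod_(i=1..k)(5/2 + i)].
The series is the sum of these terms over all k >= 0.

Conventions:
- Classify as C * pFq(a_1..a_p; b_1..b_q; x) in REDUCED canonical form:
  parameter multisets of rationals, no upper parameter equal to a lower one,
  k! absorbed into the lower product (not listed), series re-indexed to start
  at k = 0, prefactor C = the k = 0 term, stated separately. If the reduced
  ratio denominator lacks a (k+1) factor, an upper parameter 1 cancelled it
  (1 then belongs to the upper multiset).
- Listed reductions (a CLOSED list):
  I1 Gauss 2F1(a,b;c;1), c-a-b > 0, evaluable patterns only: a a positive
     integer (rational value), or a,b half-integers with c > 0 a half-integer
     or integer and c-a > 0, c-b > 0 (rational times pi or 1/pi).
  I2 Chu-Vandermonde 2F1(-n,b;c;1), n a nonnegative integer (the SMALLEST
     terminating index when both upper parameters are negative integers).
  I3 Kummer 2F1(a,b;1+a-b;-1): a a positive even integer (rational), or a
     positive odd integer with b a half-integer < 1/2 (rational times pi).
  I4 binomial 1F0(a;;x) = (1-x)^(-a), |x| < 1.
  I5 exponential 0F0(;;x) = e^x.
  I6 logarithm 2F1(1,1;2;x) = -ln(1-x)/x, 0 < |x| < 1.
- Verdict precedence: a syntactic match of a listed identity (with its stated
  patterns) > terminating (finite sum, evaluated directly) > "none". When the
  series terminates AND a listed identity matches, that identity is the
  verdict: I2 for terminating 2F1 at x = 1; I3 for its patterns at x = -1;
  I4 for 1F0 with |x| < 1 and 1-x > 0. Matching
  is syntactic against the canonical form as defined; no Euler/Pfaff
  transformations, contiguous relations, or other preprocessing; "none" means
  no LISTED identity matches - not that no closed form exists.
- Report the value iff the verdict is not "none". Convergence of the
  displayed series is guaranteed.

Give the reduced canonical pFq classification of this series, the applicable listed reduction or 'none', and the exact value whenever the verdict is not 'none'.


Canonical form: C = -8 times 2F1 with upper {-1/2, 1/2}, lower {7/2}, x = 1. Verdict: the half-integer Gauss pattern (I1) fires (x = 1; upper {-1/2, 1/2} half-integers, c = 7/2 in the evaluable pattern). Exact value: (-75/32) * pi.

Key observation: x = 1 and the lower running product (C = -8, x = 1) is a rising factorial.
Adjacent-term ratio: r(k) = 1 * (k-1/2) (k+1/2) / [(k+7/2) (k+1)] ; factor over Q: parameters, x = 1, and C = -8.


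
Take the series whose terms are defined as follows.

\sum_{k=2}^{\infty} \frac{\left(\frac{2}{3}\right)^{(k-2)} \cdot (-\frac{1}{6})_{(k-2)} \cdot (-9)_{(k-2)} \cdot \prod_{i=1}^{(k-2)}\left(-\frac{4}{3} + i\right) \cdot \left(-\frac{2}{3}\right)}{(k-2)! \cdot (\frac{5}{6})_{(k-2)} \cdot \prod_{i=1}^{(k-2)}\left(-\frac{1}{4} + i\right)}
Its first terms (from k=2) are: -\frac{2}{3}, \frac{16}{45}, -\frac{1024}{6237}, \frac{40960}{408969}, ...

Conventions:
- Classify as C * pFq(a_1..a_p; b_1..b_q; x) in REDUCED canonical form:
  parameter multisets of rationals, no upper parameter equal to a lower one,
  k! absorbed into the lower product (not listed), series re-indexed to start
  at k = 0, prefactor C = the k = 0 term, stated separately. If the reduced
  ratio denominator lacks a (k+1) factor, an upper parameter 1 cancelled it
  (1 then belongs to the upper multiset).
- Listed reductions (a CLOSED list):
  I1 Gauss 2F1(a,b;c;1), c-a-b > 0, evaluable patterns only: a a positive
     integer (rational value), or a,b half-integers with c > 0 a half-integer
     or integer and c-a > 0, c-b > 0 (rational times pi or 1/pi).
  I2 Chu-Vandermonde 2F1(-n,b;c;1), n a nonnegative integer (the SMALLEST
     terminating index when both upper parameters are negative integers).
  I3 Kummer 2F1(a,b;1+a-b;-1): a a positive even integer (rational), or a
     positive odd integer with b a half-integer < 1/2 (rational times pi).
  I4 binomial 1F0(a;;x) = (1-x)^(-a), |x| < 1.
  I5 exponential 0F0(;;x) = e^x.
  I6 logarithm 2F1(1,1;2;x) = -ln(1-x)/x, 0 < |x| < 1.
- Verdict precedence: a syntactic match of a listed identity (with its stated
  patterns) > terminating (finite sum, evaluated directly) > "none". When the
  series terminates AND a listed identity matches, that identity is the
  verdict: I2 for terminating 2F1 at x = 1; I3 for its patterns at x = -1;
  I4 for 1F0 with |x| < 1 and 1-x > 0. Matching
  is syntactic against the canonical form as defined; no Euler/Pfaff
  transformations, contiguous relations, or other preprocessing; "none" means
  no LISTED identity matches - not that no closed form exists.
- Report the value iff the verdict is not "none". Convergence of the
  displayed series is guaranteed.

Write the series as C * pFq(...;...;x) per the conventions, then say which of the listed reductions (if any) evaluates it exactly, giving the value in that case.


The series (x = \frac{2}{3}) is 3F2: upper {-9, -\frac{1}{3}, -\frac{1}{6}}, lower {\frac{3}{4}, \frac{5}{6}}, prefactor -\frac{2}{3}. Verdict: terminating. With -9 upstairs the series is a 10-term polynomial sum; evaluated term by term. Hence: -\frac{30524412777691062981251758}{74168326024743639256406685}.

The tell: with t_0 = -\frac{2}{3}, the running product (prefactor -2/3) telescopes to a rising factorial.
Ratio: r(k) = \frac{2}{3} * (k-9) (k-\frac{1}{3}) (k-\frac{1}{6}) / [(k+\frac{3}{4}) (k+\frac{5}{6}) (k+1)] - poly over poly, x = \frac{2}{3} from leading terms; C = -\frac{2}{3} at k = 0.


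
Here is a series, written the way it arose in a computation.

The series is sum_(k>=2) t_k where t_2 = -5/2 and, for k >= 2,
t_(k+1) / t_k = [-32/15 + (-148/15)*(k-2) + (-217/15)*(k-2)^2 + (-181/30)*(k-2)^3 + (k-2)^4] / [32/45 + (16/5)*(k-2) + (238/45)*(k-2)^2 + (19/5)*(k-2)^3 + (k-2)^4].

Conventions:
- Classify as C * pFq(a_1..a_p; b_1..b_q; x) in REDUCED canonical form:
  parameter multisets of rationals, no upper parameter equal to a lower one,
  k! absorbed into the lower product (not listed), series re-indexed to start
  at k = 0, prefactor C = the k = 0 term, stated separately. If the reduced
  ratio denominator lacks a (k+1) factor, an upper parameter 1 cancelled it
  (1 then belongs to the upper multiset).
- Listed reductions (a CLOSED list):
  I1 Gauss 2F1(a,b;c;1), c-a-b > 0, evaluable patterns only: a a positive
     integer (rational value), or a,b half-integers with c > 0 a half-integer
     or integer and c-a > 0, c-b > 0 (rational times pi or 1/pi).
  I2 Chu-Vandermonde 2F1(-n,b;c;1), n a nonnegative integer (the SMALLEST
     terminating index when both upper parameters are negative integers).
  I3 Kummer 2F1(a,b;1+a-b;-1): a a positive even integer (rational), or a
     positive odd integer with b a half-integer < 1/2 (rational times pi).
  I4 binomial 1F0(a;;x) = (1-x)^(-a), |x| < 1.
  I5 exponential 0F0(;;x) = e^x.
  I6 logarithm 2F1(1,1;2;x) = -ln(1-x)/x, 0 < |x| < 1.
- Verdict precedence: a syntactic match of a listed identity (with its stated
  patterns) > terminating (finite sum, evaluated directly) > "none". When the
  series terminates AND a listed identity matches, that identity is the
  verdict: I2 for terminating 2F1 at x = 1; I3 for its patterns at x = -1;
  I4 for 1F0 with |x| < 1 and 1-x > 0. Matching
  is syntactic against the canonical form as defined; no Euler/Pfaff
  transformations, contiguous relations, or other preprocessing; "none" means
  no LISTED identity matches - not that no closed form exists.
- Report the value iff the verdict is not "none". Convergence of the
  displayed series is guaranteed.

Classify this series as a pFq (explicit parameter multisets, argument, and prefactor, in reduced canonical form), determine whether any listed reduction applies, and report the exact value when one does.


Key observation: with t_0 = -5/2, roots of the ratio polynomials (C = -5/2, x = 1) are the negated parameters.
Consecutive-term ratio: r(k) = 1 * (k-8) (k+1/2) / [(k+4/3) (k+1)] - poly over poly, x = 1 from leading terms; C = -5/2 at k = 0.

At argument 1: a 2F1 with upper {-8, 1/2}, lower {4/3}, scaled by C = -5/2. Verdict: this is Chu-Vandermonde (I2) (terminating 2F1 at x = 1 with n = 8, b = 1/2, c = 4/3). Its exact value is -21850253/32374784.


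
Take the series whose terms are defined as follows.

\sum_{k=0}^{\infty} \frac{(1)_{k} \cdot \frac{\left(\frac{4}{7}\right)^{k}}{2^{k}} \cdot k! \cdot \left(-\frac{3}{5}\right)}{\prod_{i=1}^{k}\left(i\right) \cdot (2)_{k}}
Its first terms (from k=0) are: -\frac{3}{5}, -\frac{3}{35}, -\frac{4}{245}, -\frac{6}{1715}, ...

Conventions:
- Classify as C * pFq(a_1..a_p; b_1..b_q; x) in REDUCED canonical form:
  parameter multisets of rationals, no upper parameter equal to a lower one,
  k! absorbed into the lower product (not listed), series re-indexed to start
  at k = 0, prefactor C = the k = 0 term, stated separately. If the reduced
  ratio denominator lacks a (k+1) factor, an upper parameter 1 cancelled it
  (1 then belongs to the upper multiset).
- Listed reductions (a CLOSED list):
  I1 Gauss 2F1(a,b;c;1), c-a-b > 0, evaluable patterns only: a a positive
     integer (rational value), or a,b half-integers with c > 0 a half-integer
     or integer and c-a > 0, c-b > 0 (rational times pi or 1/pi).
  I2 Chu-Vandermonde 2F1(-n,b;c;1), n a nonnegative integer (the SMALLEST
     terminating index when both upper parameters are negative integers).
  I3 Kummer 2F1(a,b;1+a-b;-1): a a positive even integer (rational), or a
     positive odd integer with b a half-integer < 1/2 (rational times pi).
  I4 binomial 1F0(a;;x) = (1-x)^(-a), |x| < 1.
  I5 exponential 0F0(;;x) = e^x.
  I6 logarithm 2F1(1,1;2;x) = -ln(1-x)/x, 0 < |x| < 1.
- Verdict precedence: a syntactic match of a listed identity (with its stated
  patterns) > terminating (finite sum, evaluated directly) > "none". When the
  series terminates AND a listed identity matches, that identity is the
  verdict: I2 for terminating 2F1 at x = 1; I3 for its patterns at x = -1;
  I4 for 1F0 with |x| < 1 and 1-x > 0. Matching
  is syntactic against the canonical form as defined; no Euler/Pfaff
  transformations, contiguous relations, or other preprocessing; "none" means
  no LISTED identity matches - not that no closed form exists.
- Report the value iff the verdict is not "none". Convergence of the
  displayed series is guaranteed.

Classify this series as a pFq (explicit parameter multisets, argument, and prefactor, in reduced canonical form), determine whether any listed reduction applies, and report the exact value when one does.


This is -\frac{3}{5} * 2F1(1, 1; 2; \frac{2}{7}) in reduced canonical form. Verdict (x = \frac{2}{7}): the I6 logarithm reduction applies (the logarithm: parameters (1,1;2), x = \frac{2}{7}). Sum: \frac{21}{10} \cdot \ln\left(\frac{5}{7}\right).

First insight: from the first term -\frac{3}{5}: the two k-th powers (C = -3/5) combine into one argument.
Step ratio: r(k) = \frac{2}{7} * (k+1) (k+1) / [(k+2) (k+1)] - rational; roots negated = parameters, x = \frac{2}{7}, C = -\frac{3}{5}.


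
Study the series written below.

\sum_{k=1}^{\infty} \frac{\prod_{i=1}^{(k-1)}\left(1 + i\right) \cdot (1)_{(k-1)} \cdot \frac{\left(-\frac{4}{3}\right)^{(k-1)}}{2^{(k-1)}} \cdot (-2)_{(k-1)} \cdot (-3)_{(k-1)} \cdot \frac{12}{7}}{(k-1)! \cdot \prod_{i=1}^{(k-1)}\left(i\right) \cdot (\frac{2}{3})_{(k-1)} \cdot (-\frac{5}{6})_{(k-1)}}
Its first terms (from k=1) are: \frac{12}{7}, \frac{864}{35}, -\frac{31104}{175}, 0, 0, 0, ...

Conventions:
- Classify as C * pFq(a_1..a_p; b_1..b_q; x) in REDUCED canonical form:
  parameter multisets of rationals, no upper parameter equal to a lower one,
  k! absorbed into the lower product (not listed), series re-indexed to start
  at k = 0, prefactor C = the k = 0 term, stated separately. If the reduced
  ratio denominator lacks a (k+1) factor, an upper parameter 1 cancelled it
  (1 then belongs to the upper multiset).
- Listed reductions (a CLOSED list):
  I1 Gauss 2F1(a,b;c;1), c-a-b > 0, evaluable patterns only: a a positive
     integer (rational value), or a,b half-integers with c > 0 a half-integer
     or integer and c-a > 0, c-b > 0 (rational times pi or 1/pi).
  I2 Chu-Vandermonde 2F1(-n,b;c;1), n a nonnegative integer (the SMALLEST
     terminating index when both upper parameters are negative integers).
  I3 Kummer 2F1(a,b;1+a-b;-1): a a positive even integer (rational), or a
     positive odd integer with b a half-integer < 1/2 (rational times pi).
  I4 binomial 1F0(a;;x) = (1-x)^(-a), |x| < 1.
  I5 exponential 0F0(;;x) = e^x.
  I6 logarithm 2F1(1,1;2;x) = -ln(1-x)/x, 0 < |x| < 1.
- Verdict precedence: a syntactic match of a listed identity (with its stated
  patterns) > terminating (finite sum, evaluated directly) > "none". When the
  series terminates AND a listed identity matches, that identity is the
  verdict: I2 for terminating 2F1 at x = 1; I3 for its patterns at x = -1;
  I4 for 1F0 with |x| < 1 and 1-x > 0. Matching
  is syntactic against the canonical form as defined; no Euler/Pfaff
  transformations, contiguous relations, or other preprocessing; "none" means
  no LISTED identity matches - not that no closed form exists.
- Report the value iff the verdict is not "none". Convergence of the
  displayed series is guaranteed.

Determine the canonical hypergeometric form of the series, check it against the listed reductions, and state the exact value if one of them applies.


The series (x = -\frac{2}{3}) is 3F2: upper {-3, -2, 2}, lower {-\frac{5}{6}, \frac{2}{3}}, prefactor \frac{12}{7}. Verdict: terminating. With -2 upstairs the series is a 3-term polynomial sum; evaluated term by term. Hence: -\frac{26484}{175}.

Key observation: t_0 = \frac{12}{7} here, and the parameter 1 appears in both the upper and lower lists and cancels.
Ratio: r(k) = -\frac{2}{3} * (k-3) (k-2) (k+2) / [(k-\frac{5}{6}) (k+\frac{2}{3}) (k+1)] - rational in k, leading ratio -\frac{2}{3}; with t_0 = \frac{12}{7}, classification follows.


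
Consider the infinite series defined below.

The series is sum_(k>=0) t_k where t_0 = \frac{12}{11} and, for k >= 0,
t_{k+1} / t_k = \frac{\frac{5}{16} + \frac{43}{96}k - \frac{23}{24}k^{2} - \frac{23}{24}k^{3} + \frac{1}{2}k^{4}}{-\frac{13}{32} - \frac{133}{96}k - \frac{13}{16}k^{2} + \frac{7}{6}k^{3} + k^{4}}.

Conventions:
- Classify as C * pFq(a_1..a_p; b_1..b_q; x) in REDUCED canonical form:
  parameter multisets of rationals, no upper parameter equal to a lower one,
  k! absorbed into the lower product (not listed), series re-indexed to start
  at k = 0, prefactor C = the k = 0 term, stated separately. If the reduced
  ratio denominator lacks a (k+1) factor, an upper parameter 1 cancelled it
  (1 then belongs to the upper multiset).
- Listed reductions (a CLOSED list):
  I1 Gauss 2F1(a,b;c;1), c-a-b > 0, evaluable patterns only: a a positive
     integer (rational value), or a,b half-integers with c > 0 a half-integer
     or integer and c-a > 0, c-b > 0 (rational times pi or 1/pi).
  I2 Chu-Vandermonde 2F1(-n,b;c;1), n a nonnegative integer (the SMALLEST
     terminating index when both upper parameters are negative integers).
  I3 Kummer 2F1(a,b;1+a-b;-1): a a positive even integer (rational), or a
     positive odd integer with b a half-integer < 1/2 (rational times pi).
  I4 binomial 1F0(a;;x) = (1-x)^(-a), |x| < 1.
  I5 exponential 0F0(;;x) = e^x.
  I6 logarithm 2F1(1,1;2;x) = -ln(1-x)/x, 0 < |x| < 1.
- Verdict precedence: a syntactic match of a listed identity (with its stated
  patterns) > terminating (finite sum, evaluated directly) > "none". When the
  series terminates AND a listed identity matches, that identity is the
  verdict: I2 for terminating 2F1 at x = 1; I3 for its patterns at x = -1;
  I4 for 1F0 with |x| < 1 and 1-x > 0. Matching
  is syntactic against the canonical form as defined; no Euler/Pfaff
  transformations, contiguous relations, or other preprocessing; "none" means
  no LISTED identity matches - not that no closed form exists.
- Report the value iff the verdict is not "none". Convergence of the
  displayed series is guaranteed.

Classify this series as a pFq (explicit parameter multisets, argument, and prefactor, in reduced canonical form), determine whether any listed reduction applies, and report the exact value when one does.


The series (x = \frac{1}{2}) is 2F1: upper {-\frac{5}{2}, -\frac{2}{3}}, lower {-\frac{13}{12}}, prefactor \frac{12}{11}. Verdict: none - at argument \frac{1}{2} the multisets {-\frac{5}{2}, -\frac{2}{3}} ; {-\frac{13}{12}} match no listed identity.

The tell: x = \frac{1}{2} and the expanded ratio factors over Q; C = 12/11, roots give parameters.
Ratio: r(k) = \frac{1}{2} * (k-\frac{5}{2}) (k-\frac{2}{3}) / [(k-\frac{13}{12}) (k+1)] ; factor over Q: parameters, x = \frac{1}{2}, and C = \frac{12}{11}.


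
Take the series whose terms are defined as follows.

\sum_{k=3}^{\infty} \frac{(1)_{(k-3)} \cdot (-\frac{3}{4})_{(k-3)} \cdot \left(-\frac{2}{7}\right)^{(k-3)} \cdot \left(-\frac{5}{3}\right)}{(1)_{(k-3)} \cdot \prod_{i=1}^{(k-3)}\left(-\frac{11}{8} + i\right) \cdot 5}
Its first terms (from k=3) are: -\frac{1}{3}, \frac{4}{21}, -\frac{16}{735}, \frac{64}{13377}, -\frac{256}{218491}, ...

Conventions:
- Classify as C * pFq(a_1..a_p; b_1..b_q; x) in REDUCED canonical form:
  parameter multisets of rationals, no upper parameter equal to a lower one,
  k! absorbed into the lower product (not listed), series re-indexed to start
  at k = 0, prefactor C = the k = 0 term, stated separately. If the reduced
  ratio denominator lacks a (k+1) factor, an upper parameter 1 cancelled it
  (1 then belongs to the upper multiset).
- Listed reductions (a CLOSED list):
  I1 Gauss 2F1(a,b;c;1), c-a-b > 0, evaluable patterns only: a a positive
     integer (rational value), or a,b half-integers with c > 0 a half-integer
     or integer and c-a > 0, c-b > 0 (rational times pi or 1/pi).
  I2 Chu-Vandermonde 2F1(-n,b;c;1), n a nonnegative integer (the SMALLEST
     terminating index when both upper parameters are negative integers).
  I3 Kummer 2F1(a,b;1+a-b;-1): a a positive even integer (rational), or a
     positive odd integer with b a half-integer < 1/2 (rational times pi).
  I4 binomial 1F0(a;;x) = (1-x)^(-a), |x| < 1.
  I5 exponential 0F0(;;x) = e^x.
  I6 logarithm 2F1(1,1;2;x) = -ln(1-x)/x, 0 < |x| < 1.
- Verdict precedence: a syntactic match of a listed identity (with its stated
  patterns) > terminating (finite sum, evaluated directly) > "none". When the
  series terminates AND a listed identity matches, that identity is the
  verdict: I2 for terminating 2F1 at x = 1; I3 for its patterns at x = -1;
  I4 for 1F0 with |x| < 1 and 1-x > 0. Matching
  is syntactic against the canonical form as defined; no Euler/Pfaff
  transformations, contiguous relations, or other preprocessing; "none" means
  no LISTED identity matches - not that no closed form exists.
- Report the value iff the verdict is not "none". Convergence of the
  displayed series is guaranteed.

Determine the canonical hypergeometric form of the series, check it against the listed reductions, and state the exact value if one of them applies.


Structural cue: t_0 = -\frac{1}{3} here, and the constant factors (C = -1/3, x = -2/7) combine into one prefactor.
Term ratio: r(k) = -\frac{2}{7} * (k-\frac{3}{4}) (k+1) / [(k-\frac{3}{8}) (k+1)] - rational in k, leading ratio -\frac{2}{7}; with t_0 = -\frac{1}{3}, classification follows.

Canonical form: C = -\frac{1}{3} times 2F1 with upper {-\frac{3}{4}, 1}, lower {-\frac{3}{8}}, x = -\frac{2}{7}. Verdict: no listed reduction: x = -\frac{2}{7} and upper {-\frac{3}{4}, 1} fail every I1-I6 pattern.


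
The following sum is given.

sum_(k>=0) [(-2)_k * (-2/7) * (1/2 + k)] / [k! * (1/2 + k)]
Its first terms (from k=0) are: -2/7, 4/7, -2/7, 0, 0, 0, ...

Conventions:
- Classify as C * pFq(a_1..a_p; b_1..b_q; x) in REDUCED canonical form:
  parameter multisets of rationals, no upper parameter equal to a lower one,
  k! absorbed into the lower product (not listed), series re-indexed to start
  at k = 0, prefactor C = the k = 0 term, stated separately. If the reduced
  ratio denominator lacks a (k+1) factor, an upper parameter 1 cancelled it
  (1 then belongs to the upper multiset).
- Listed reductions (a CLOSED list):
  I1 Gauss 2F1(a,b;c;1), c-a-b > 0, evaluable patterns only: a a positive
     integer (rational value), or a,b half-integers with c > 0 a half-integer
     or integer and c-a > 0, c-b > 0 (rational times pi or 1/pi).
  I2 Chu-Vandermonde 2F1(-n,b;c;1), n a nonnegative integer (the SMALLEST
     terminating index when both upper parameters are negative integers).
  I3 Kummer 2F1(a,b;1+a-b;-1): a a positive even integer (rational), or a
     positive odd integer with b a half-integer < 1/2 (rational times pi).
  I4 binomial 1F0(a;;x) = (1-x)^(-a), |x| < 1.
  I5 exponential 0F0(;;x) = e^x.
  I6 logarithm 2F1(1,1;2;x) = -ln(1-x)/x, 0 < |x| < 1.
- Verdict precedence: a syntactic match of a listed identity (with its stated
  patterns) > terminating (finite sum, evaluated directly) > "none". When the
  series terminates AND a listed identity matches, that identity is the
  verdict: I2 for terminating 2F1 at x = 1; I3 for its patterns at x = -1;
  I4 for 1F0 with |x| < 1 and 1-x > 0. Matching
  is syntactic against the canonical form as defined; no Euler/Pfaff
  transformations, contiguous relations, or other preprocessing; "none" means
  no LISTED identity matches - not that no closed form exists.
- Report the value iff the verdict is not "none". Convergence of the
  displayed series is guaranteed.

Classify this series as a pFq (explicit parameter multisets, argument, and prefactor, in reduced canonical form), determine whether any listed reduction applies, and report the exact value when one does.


Canonical form: C = -2/7 times 1F0 with upper {-2}, lower {-}, x = 1. Verdict: terminating. With -2 upstairs the series is a 3-term polynomial sum; evaluated term by term. Hence: 0.

The tell: x = 1 and the factor k + 1/2 cancels (top and bottom), leaving C = -2/7.
Consecutive-term ratio: r(k) = 1 * (k-2) / [(k+1)] - rational in k. x = 1; t_0 = -2/7; negate the roots.
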